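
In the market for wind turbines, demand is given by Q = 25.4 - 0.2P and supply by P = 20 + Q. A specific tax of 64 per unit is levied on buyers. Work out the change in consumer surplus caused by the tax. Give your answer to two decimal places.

Rewriting demand in inverse form: P = 127 - 5Q.
Pre-tax equilibrium: 127 - 5Q = 20 + Q gives Q* = 17.8333, P* = 37.8333.
With the tax, buyers' net willingness to pay falls by 64: (127 - 64) - 5Q = 20 + Q, so Q_t = 7.1667. Buyers pay P_b = 91.1667; sellers receive P_s = P_b - 64 = 27.1667.
Consumers lose the trapezoid between P* and P_b out to Q_t plus the triangle from Q_t to Q*: change in CS = 128.4028 - 795.0694 = -666.6667.

-666.67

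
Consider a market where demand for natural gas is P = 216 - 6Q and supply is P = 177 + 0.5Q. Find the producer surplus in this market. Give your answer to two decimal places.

9.00

Setting demand equal to supply, 39 = 6.5Q, so Q* = 6 and P* = 180.
PS is the area between P* and the supply curve from 0 to Q*: (1/2)(6)(3) = 9.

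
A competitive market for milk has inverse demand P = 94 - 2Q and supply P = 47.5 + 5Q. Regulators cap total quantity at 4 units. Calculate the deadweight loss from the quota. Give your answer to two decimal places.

24.45

Unrestricted equilibrium: Q* = (94 - 47.5)/(2 + 5) = 6.6429.
At Q = 4 the demand price is 94 - 2(4) = 86 and the supply price is 47.5 + 5(4) = 67.5.
DWL = (1/2)(gap between curves at 4) x (Q* - 4) = (1/2)(18.5)(2.6429) = 24.4464.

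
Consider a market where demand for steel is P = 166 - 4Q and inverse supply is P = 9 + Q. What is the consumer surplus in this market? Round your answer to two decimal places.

Equilibrium: 166 - 4Q = 9 + Q, so Q* = 31.4 and P* = 40.4.
CS is the area between the demand curve and P* from 0 to Q*: (1/2)(31.4)(125.6) = 1971.92.

1971.92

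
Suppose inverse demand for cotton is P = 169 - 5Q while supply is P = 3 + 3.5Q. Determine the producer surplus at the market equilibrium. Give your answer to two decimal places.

Equilibrium: 169 - 5Q = 3 + 3.5Q, so Q* = 19.5294 and P* = 71.3529.
Producer surplus is the triangle above supply below P*: (1/2)(19.5294)(71.3529 - 3) = (1/2)(19.5294)(68.3529) = 667.4464.

667.45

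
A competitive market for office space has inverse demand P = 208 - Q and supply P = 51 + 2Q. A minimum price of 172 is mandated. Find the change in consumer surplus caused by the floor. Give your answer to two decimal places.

-721.39

Without the control, 208 - Q = 51 + 2Q so Q* = 52.3333 and P* = 155.6667.
At P = 172, buyers demand (208 - 172)/1 = 36 while sellers would supply more, so the quantity traded is 36 at price 172.
CS goes from (1/2)(52.3333)(52.3333) = 1369.3889 to 648 (computed as (208 - 172)(36) - (1/2)(1)(36)^2), a change of -721.3889.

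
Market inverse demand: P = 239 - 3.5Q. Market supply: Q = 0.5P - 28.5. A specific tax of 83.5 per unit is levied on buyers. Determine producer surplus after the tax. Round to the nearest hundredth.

320.74

Rewriting supply in inverse form: P = 57 + 2Q.
Without the tax, 239 - 3.5Q = 57 + 2Q so Q* = 33.0909 and P* = 123.1818.
With the tax, buyers' net willingness to pay falls by 83.5: (239 - 83.5) - 3.5Q = 57 + 2Q, so Q_t = 17.9091. Buyers pay P_b = 176.3182; sellers receive P_s = P_b - 83.5 = 92.8182.
Producer surplus is the triangle above supply below P_s: (1/2)(17.9091)(92.8182 - 57) = 320.7355.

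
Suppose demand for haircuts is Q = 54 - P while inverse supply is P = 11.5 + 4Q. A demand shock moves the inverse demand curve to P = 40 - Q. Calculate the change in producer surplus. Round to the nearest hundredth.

-79.52

Rewriting demand in inverse form: P = 54 - Q.
Initial equilibrium: Q_0 = 8.5, P_0 = 45.5; CS_0 = (1/2)(8.5)(8.5) = 36.125, PS_0 = (1/2)(8.5)(34) = 144.5.
New equilibrium: 40 - Q = 11.5 + 4Q gives Q_1 = 5.7, P_1 = 34.3; CS_1 = 16.245, PS_1 = 64.98.
Change in producer surplus = 64.98 - 144.5 = -79.52.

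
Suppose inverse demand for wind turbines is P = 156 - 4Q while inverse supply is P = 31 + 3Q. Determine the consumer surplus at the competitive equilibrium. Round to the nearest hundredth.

Equilibrium: 156 - 4Q = 31 + 3Q, so Q* = 17.8571 and P* = 84.5714.
The demand choke price is 156, so CS = (1/2)(Q*)(156 - P*) = (1/2)(17.8571)(71.4286) = 637.7551.

637.76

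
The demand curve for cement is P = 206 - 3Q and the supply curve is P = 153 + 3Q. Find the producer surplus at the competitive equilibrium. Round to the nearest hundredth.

Set 206 - 3Q = 153 + 3Q, which gives 53 = 6Q, so Q* = 8.8333 and P* = 206 - 3(8.8333) = 179.5.
Producer surplus is the triangle above supply below P*: (1/2)(8.8333)(179.5 - 153) = (1/2)(8.8333)(26.5) = 117.0417.

117.04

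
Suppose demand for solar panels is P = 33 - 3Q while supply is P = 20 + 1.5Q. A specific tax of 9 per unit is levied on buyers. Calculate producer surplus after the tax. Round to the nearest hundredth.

0.59

Pre-tax equilibrium: 33 - 3Q = 20 + 1.5Q gives Q* = 2.8889, P* = 24.3333.
A tax on buyers shifts demand down by 9: (33 - 9) - 3Q = 20 + 1.5Q, so Q_t = 0.8889. Buyers pay P_b = 30.3333; sellers receive P_s = P_b - 9 = 21.3333.
Producer surplus is the triangle above supply below P_s: (1/2)(0.8889)(21.3333 - 20) = 0.5926.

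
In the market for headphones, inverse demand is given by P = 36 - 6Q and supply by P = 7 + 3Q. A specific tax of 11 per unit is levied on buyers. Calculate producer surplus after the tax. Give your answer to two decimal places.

Pre-tax equilibrium: 36 - 6Q = 7 + 3Q gives Q* = 3.2222, P* = 16.6667.
A tax on buyers shifts demand down by 11: (36 - 11) - 6Q = 7 + 3Q, so Q_t = 2. Buyers pay P_b = 24; sellers receive P_s = P_b - 11 = 13.
PS = (1/2)(Q_t)(P_s - 7) = (1/2)(2)(6) = 6.

6.00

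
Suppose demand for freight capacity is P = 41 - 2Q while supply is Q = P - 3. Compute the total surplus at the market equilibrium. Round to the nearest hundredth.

240.67

Rewriting supply in inverse form: P = 3 + Q.
Setting demand equal to supply, 38 = 3Q, so Q* = 12.6667 and P* = 15.6667.
CS = (1/2)(12.6667)(25.3333) = 160.4444 and PS = (1/2)(12.6667)(12.6667) = 80.2222, so total surplus = 240.6667.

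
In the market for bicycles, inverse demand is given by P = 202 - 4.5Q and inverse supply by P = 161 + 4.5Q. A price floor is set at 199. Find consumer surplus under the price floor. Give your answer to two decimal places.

Without the control, 202 - 4.5Q = 161 + 4.5Q so Q* = 4.5556 and P* = 181.5.
At the floor price 199, quantity demanded is (202 - 199)/4.5 = 0.6667; demand is the short side, so Q = 0.6667 trades at P = 199.
CS is the triangle under demand above 199: (1/2)(0.6667)(202 - 199) = 1.

1.00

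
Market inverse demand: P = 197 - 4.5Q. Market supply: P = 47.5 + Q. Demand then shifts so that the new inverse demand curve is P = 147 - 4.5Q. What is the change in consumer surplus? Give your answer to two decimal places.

Initial equilibrium: Q_0 = 27.1818, P_0 = 74.6818; CS_0 = (1/2)(27.1818)(122.3182) = 1662.4153, PS_0 = (1/2)(27.1818)(27.1818) = 369.4256.
New equilibrium: 147 - 4.5Q = 47.5 + Q gives Q_1 = 18.0909, P_1 = 65.5909; CS_1 = 736.3822, PS_1 = 163.6405.
Change in consumer surplus = 736.3822 - 1662.4153 = -926.0331.

-926.03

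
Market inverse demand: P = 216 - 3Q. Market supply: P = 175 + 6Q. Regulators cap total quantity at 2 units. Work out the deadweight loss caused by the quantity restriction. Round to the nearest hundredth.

Without the quota, 216 - 3Q = 175 + 6Q gives Q* = 4.5556.
At Q = 2 the demand price is 216 - 3(2) = 210 and the supply price is 175 + 6(2) = 187.
DWL = (1/2)(gap between curves at 2) x (Q* - 2) = (1/2)(23)(2.5556) = 29.3889.

29.39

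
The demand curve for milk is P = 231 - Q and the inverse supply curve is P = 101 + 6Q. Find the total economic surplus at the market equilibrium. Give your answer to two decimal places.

1207.14

Equilibrium: 231 - Q = 101 + 6Q, so Q* = 18.5714 and P* = 212.4286.
CS = (1/2)(18.5714)(18.5714) = 172.449 and PS = (1/2)(18.5714)(111.4286) = 1034.6939, so total surplus = 1207.1429.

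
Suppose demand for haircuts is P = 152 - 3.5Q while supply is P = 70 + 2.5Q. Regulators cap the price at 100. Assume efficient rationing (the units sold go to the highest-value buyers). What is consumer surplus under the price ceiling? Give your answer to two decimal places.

372.00

Without the control, 152 - 3.5Q = 70 + 2.5Q so Q* = 13.6667 and P* = 104.1667.
At P = 100, sellers supply (100 - 70)/2.5 = 12 while buyers want more, so the quantity traded is 12 at price 100.
The demand price at Q = 12 is 110. CS is the trapezoid between demand and 100 over [0, 12]: (1/2)[(152 - 100) + (110 - 100)](12) = 372.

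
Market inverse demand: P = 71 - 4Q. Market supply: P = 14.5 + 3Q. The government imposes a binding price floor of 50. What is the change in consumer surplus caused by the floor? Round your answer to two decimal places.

-75.17

Free-market equilibrium: 71 - 4Q = 14.5 + 3Q gives Q* = 8.0714, P* = 38.7143.
At the floor price 50, quantity demanded is (71 - 50)/4 = 5.25; demand is the short side, so Q = 5.25 trades at P = 50.
CS goes from (1/2)(8.0714)(32.2857) = 130.2959 to 55.125 (computed as (71 - 50)(5.25) - (1/2)(4)(5.25)^2), a change of -75.1709.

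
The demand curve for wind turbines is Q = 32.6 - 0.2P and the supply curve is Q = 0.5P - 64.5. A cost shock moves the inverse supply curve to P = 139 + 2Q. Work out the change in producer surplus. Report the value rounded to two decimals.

Rewriting demand in inverse form: P = 163 - 5Q.
Rewriting supply in inverse form: P = 129 + 2Q.
Initial equilibrium: Q_0 = 4.8571, P_0 = 138.7143; CS_0 = (1/2)(4.8571)(24.2857) = 58.9796, PS_0 = (1/2)(4.8571)(9.7143) = 23.5918.
New equilibrium: 163 - 5Q = 139 + 2Q gives Q_1 = 3.4286, P_1 = 145.8571; CS_1 = 29.3878, PS_1 = 11.7551.
Change in producer surplus = 11.7551 - 23.5918 = -11.8367.

-11.84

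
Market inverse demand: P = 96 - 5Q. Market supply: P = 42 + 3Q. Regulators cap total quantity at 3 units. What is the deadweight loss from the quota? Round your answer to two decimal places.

56.25

Unrestricted equilibrium: Q* = (96 - 42)/(5 + 3) = 6.75.
At Q = 3 the demand price is 96 - 5(3) = 81 and the supply price is 42 + 3(3) = 51.
DWL = (1/2)(gap between curves at 3) x (Q* - 3) = (1/2)(30)(3.75) = 56.25.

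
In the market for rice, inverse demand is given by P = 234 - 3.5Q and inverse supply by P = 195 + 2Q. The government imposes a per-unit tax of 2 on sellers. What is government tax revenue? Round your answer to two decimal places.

Pre-tax equilibrium: 234 - 3.5Q = 195 + 2Q gives Q* = 7.0909, P* = 209.1818.
A tax on sellers shifts supply up by 2: 234 - 3.5Q = 195 + 2Q + 2, so Q_t = 6.7273. Buyers pay P_b = 210.4545; sellers receive P_s = P_b - 2 = 208.4545.
Revenue is the tax times quantity traded: 2 x 6.7273 = 13.4545.

13.45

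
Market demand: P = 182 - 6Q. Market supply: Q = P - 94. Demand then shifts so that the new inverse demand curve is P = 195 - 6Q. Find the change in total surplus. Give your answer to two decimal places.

Rewriting supply in inverse form: P = 94 + Q.
Initial equilibrium: Q_0 = 12.5714, P_0 = 106.5714; CS_0 = (1/2)(12.5714)(75.4286) = 474.1224, PS_0 = (1/2)(12.5714)(12.5714) = 79.0204.
New equilibrium: 195 - 6Q = 94 + Q gives Q_1 = 14.4286, P_1 = 108.4286; CS_1 = 624.551, PS_1 = 104.0918.
Change in total surplus = (624.551 + 104.0918) - (474.1224 + 79.0204) = 175.5.

175.50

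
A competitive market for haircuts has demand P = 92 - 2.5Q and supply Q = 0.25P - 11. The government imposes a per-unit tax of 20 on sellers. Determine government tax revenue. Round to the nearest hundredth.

Rewriting supply in inverse form: P = 44 + 4Q.
Pre-tax equilibrium: 92 - 2.5Q = 44 + 4Q gives Q* = 7.3846, P* = 73.5385.
A tax on sellers shifts supply up by 20: 92 - 2.5Q = 44 + 4Q + 20, so Q_t = 4.3077. Buyers pay P_b = 81.2308; sellers receive P_s = P_b - 20 = 61.2308.
Tax revenue = t x Q_t = 20 x 4.3077 = 86.1538.

86.15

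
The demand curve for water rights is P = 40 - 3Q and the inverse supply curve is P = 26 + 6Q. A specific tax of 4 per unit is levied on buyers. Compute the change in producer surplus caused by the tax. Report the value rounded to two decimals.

-3.56

Pre-tax equilibrium: 40 - 3Q = 26 + 6Q gives Q* = 1.5556, P* = 35.3333.
With the tax, buyers' net willingness to pay falls by 4: (40 - 4) - 3Q = 26 + 6Q, so Q_t = 1.1111. Buyers pay P_b = 36.6667; sellers receive P_s = P_b - 4 = 32.6667.
Producers lose the trapezoid between P_s and P* out to Q_t plus the triangle from Q_t to Q*: change in PS = 3.7037 - 7.2593 = -3.5556.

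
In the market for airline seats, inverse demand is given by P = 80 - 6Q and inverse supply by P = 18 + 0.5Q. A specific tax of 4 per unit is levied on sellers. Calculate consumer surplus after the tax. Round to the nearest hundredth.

238.86

Pre-tax equilibrium: 80 - 6Q = 18 + 0.5Q gives Q* = 9.5385, P* = 22.7692.
A tax on sellers shifts supply up by 4: 80 - 6Q = 18 + 0.5Q + 4, so Q_t = 8.9231. Buyers pay P_b = 26.4615; sellers receive P_s = P_b - 4 = 22.4615.
CS = (1/2)(Q_t)(80 - P_b) = (1/2)(8.9231)(53.5385) = 238.8639.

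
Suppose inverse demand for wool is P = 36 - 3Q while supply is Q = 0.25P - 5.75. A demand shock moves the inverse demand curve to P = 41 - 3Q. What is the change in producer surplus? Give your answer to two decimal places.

6.33

Rewriting supply in inverse form: P = 23 + 4Q.
Initial equilibrium: Q_0 = 1.8571, P_0 = 30.4286; CS_0 = (1/2)(1.8571)(5.5714) = 5.1735, PS_0 = (1/2)(1.8571)(7.4286) = 6.898.
New equilibrium: 41 - 3Q = 23 + 4Q gives Q_1 = 2.5714, P_1 = 33.2857; CS_1 = 9.9184, PS_1 = 13.2245.
Change in producer surplus = 13.2245 - 6.898 = 6.3265.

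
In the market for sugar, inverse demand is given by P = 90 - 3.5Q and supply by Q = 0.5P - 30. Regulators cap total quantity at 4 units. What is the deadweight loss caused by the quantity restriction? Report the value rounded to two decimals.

5.82

Rewriting supply in inverse form: P = 60 + 2Q.
Unrestricted equilibrium: Q* = (90 - 60)/(3.5 + 2) = 5.4545.
At Q = 4 the demand price is 90 - 3.5(4) = 76 and the supply price is 60 + 2(4) = 68.
Deadweight loss is the triangle between the curves from 4 to 5.4545: (1/2)(76 - 68)(5.4545 - 4) = 5.8182.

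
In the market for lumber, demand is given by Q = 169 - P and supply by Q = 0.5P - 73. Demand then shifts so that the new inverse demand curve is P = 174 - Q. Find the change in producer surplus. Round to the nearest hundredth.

28.33

Rewriting demand in inverse form: P = 169 - Q.
Rewriting supply in inverse form: P = 146 + 2Q.
Initial equilibrium: Q_0 = 7.6667, P_0 = 161.3333; CS_0 = (1/2)(7.6667)(7.6667) = 29.3889, PS_0 = (1/2)(7.6667)(15.3333) = 58.7778.
New equilibrium: 174 - Q = 146 + 2Q gives Q_1 = 9.3333, P_1 = 164.6667; CS_1 = 43.5556, PS_1 = 87.1111.
Change in producer surplus = 87.1111 - 58.7778 = 28.3333.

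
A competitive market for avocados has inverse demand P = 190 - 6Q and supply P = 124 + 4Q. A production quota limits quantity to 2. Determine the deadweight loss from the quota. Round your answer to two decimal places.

Without the quota, 190 - 6Q = 124 + 4Q gives Q* = 6.6.
At Q = 2 the demand price is 190 - 6(2) = 178 and the supply price is 124 + 4(2) = 132.
Deadweight loss is the triangle between the curves from 2 to 6.6: (1/2)(178 - 132)(6.6 - 2) = 105.8.

105.80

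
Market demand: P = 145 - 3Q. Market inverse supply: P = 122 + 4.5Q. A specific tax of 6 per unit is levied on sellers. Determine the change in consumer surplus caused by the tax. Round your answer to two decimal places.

Pre-tax equilibrium: 145 - 3Q = 122 + 4.5Q gives Q* = 3.0667, P* = 135.8.
A tax on sellers shifts supply up by 6: 145 - 3Q = 122 + 4.5Q + 6, so Q_t = 2.2667. Buyers pay P_b = 138.2; sellers receive P_s = P_b - 6 = 132.2.
CS falls from (1/2)(3.0667)(9.2) = 14.1067 to (1/2)(2.2667)(6.8) = 7.7067, a change of -6.4.

-6.40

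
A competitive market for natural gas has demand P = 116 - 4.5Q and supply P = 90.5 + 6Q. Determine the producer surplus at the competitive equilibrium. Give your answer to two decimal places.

17.69

Setting demand equal to supply, 25.5 = 10.5Q, so Q* = 2.4286 and P* = 105.0714.
The supply curve's price intercept is 90.5, so PS = (1/2)(Q*)(P* - 90.5) = (1/2)(2.4286)(14.5714) = 17.6939.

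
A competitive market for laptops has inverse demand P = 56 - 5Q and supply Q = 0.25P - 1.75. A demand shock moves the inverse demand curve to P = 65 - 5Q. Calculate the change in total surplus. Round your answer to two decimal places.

53.50

Rewriting supply in inverse form: P = 7 + 4Q.
Initial equilibrium: Q_0 = 5.4444, P_0 = 28.7778; CS_0 = (1/2)(5.4444)(27.2222) = 74.1049, PS_0 = (1/2)(5.4444)(21.7778) = 59.284.
New equilibrium: 65 - 5Q = 7 + 4Q gives Q_1 = 6.4444, P_1 = 32.7778; CS_1 = 103.8272, PS_1 = 83.0617.
Change in total surplus = (103.8272 + 83.0617) - (74.1049 + 59.284) = 53.5.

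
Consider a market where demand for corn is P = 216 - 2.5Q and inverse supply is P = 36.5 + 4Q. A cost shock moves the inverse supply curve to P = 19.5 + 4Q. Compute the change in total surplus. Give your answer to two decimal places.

Initial equilibrium: Q_0 = 27.6154, P_0 = 146.9615; CS_0 = (1/2)(27.6154)(69.0385) = 953.2618, PS_0 = (1/2)(27.6154)(110.4615) = 1525.2189.
New equilibrium: 216 - 2.5Q = 19.5 + 4Q gives Q_1 = 30.2308, P_1 = 140.4231; CS_1 = 1142.3743, PS_1 = 1827.7988.
Change in total surplus = (1142.3743 + 1827.7988) - (953.2618 + 1525.2189) = 491.6923.

491.69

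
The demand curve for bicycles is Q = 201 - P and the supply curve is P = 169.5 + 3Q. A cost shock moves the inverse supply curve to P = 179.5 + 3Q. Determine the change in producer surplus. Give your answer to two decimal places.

-49.69

Rewriting demand in inverse form: P = 201 - Q.
Initial equilibrium: Q_0 = 7.875, P_0 = 193.125; CS_0 = (1/2)(7.875)(7.875) = 31.0078, PS_0 = (1/2)(7.875)(23.625) = 93.0234.
New equilibrium: 201 - Q = 179.5 + 3Q gives Q_1 = 5.375, P_1 = 195.625; CS_1 = 14.4453, PS_1 = 43.3359.
Change in producer surplus = 43.3359 - 93.0234 = -49.6875.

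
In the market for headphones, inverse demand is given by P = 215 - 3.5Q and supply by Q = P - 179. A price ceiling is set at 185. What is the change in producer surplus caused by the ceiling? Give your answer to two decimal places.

Rewriting supply in inverse form: P = 179 + Q.
Free-market equilibrium: 215 - 3.5Q = 179 + Q gives Q* = 8, P* = 187.
At the ceiling price 185, quantity supplied is (185 - 179)/1 = 6; supply is the short side, so Q = 6 trades at P = 185.
PS goes from (1/2)(8)(8) = 32 to 18 (computed as (185 - 179)(6) - (1/2)(1)(6)^2), a change of -14.

-14.00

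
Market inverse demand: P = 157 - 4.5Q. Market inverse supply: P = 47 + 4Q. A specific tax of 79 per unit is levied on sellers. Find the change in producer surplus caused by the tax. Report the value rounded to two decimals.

-308.35

Pre-tax equilibrium: 157 - 4.5Q = 47 + 4Q gives Q* = 12.9412, P* = 98.7647.
With the tax, sellers need 79 more per unit: 157 - 4.5Q = 47 + 4Q + 79, so Q_t = 3.6471. Buyers pay P_b = 140.5882; sellers receive P_s = P_b - 79 = 61.5882.
Producers lose the trapezoid between P_s and P* out to Q_t plus the triangle from Q_t to Q*: change in PS = 26.6021 - 334.9481 = -308.346.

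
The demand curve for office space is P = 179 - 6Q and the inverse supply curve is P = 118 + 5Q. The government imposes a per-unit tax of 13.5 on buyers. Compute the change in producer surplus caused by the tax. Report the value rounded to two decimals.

Pre-tax equilibrium: 179 - 6Q = 118 + 5Q gives Q* = 5.5455, P* = 145.7273.
With the tax, buyers' net willingness to pay falls by 13.5: (179 - 13.5) - 6Q = 118 + 5Q, so Q_t = 4.3182. Buyers pay P_b = 153.0909; sellers receive P_s = P_b - 13.5 = 139.5909.
Producers lose the trapezoid between P_s and P* out to Q_t plus the triangle from Q_t to Q*: change in PS = 46.6167 - 76.8802 = -30.2634.

-30.26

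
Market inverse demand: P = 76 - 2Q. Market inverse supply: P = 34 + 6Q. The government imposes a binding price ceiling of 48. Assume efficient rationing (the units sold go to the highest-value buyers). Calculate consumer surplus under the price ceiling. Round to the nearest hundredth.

Free-market equilibrium: 76 - 2Q = 34 + 6Q gives Q* = 5.25, P* = 65.5.
At P = 48, sellers supply (48 - 34)/6 = 2.3333 while buyers want more, so the quantity traded is 2.3333 at price 48.
The demand price at Q = 2.3333 is 71.3333. CS is the trapezoid between demand and 48 over [0, 2.3333]: (1/2)[(76 - 48) + (71.3333 - 48)](2.3333) = 59.8889.

59.89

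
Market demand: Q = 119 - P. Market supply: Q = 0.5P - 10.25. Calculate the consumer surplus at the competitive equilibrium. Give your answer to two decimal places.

539.01

Rewriting demand in inverse form: P = 119 - Q.
Rewriting supply in inverse form: P = 20.5 + 2Q.
Equilibrium: 119 - Q = 20.5 + 2Q, so Q* = 32.8333 and P* = 86.1667.
Consumer surplus is the triangle under demand above P*: (1/2)(32.8333)(119 - 86.1667) = (1/2)(32.8333)(32.8333) = 539.0139.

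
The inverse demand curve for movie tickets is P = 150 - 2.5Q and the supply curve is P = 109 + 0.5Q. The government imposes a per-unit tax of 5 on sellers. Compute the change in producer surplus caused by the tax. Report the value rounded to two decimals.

-10.69

Without the tax, 150 - 2.5Q = 109 + 0.5Q so Q* = 13.6667 and P* = 115.8333.
With the tax, sellers need 5 more per unit: 150 - 2.5Q = 109 + 0.5Q + 5, so Q_t = 12. Buyers pay P_b = 120; sellers receive P_s = P_b - 5 = 115.
Producers lose the trapezoid between P_s and P* out to Q_t plus the triangle from Q_t to Q*: change in PS = 36 - 46.6944 = -10.6944.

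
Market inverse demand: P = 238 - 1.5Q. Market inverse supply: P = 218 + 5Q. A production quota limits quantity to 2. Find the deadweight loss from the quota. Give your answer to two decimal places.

Without the quota, 238 - 1.5Q = 218 + 5Q gives Q* = 3.0769.
At Q = 2 the demand price is 238 - 1.5(2) = 235 and the supply price is 218 + 5(2) = 228.
DWL = (1/2)(gap between curves at 2) x (Q* - 2) = (1/2)(7)(1.0769) = 3.7692.

3.77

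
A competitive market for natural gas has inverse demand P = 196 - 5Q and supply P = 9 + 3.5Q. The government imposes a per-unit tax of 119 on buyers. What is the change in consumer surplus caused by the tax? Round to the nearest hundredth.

Pre-tax equilibrium: 196 - 5Q = 9 + 3.5Q gives Q* = 22, P* = 86.
A tax on buyers shifts demand down by 119: (196 - 119) - 5Q = 9 + 3.5Q, so Q_t = 8. Buyers pay P_b = 156; sellers receive P_s = P_b - 119 = 37.
Consumers lose the trapezoid between P* and P_b out to Q_t plus the triangle from Q_t to Q*: change in CS = 160 - 1210 = -1050.

-1050.00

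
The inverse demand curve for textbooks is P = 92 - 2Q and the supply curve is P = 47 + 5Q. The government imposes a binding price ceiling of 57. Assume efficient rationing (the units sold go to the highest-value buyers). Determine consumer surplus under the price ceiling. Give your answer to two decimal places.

Free-market equilibrium: 92 - 2Q = 47 + 5Q gives Q* = 6.4286, P* = 79.1429.
At P = 57, sellers supply (57 - 47)/5 = 2 while buyers want more, so the quantity traded is 2 at price 57.
The demand price at Q = 2 is 88. CS is the trapezoid between demand and 57 over [0, 2]: (1/2)[(92 - 57) + (88 - 57)](2) = 66.

66.00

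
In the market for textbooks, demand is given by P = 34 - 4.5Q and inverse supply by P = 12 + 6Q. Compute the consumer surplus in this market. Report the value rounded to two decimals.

9.88

Setting demand equal to supply, 22 = 10.5Q, so Q* = 2.0952 and P* = 24.5714.
CS is the area between the demand curve and P* from 0 to Q*: (1/2)(2.0952)(9.4286) = 9.8776.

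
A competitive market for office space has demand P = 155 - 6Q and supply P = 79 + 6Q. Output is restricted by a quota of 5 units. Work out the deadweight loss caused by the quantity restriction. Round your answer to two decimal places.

10.67

Without the quota, 155 - 6Q = 79 + 6Q gives Q* = 6.3333.
At Q = 5 the demand price is 155 - 6(5) = 125 and the supply price is 79 + 6(5) = 109.
Deadweight loss is the triangle between the curves from 5 to 6.3333: (1/2)(125 - 109)(6.3333 - 5) = 10.6667.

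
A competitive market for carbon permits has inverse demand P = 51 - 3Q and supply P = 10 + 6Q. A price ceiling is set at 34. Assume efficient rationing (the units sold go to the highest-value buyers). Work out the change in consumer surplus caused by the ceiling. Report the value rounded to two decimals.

Free-market equilibrium: 51 - 3Q = 10 + 6Q gives Q* = 4.5556, P* = 37.3333.
At P = 34, sellers supply (34 - 10)/6 = 4 while buyers want more, so the quantity traded is 4 at price 34.
CS goes from (1/2)(4.5556)(13.6667) = 31.1296 to 44 (computed as (51 - 34)(4) - (1/2)(3)(4)^2), a change of 12.8704.

12.87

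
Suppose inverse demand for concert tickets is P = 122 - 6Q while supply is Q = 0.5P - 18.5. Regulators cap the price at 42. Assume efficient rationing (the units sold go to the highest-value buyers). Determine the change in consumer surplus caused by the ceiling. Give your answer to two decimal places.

-157.42

Rewriting supply in inverse form: P = 37 + 2Q.
Free-market equilibrium: 122 - 6Q = 37 + 2Q gives Q* = 10.625, P* = 58.25.
At P = 42, sellers supply (42 - 37)/2 = 2.5 while buyers want more, so the quantity traded is 2.5 at price 42.
CS goes from (1/2)(10.625)(63.75) = 338.6719 to 181.25 (computed as (122 - 42)(2.5) - (1/2)(6)(2.5)^2), a change of -157.4219.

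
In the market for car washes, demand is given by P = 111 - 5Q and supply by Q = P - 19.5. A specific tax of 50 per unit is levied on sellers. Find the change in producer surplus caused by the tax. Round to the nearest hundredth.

Rewriting supply in inverse form: P = 19.5 + Q.
Without the tax, 111 - 5Q = 19.5 + Q so Q* = 15.25 and P* = 34.75.
With the tax, sellers need 50 more per unit: 111 - 5Q = 19.5 + Q + 50, so Q_t = 6.9167. Buyers pay P_b = 76.4167; sellers receive P_s = P_b - 50 = 26.4167.
Producers lose the trapezoid between P_s and P* out to Q_t plus the triangle from Q_t to Q*: change in PS = 23.9201 - 116.2812 = -92.3611.

-92.36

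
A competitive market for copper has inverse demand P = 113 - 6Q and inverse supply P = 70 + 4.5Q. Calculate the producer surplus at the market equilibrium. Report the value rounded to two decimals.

Setting demand equal to supply, 43 = 10.5Q, so Q* = 4.0952 and P* = 88.4286.
PS is the area between P* and the supply curve from 0 to Q*: (1/2)(4.0952)(18.4286) = 37.7347.

37.73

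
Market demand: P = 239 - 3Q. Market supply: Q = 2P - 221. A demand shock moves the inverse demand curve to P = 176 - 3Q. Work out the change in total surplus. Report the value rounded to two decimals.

-1746.00

Rewriting supply in inverse form: P = 110.5 + 0.5Q.
Initial equilibrium: Q_0 = 36.7143, P_0 = 128.8571; CS_0 = (1/2)(36.7143)(110.1429) = 2021.9082, PS_0 = (1/2)(36.7143)(18.3571) = 336.9847.
New equilibrium: 176 - 3Q = 110.5 + 0.5Q gives Q_1 = 18.7143, P_1 = 119.8571; CS_1 = 525.3367, PS_1 = 87.5561.
Change in total surplus = (525.3367 + 87.5561) - (2021.9082 + 336.9847) = -1746.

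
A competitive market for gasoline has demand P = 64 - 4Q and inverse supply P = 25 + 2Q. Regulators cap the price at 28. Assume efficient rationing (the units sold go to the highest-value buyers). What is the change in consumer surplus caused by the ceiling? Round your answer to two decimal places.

-35.00

Without the control, 64 - 4Q = 25 + 2Q so Q* = 6.5 and P* = 38.
At the ceiling price 28, quantity supplied is (28 - 25)/2 = 1.5; supply is the short side, so Q = 1.5 trades at P = 28.
CS goes from (1/2)(6.5)(26) = 84.5 to 49.5 (computed as (64 - 28)(1.5) - (1/2)(4)(1.5)^2), a change of -35.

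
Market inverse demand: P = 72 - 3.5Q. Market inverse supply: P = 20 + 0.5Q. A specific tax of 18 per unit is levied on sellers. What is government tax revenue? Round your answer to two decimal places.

Without the tax, 72 - 3.5Q = 20 + 0.5Q so Q* = 13 and P* = 26.5.
A tax on sellers shifts supply up by 18: 72 - 3.5Q = 20 + 0.5Q + 18, so Q_t = 8.5. Buyers pay P_b = 42.25; sellers receive P_s = P_b - 18 = 24.25.
Tax revenue = t x Q_t = 18 x 8.5 = 153.

153.00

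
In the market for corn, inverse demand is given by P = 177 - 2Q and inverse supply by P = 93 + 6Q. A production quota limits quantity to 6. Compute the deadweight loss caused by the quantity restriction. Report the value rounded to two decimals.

Without the quota, 177 - 2Q = 93 + 6Q gives Q* = 10.5.
At Q = 6 the demand price is 177 - 2(6) = 165 and the supply price is 93 + 6(6) = 129.
DWL = (1/2)(gap between curves at 6) x (Q* - 6) = (1/2)(36)(4.5) = 81.

81.00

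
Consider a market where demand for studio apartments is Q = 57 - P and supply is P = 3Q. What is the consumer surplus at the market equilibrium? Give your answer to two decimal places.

Rewriting demand in inverse form: P = 57 - Q.
Equilibrium: 57 - Q = 3Q, so Q* = 14.25 and P* = 42.75.
The demand choke price is 57, so CS = (1/2)(Q*)(57 - P*) = (1/2)(14.25)(14.25) = 101.5312.

101.53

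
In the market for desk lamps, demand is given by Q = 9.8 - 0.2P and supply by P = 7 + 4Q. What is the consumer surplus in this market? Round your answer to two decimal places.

54.44

Rewriting demand in inverse form: P = 49 - 5Q.
Set 49 - 5Q = 7 + 4Q, which gives 42 = 9Q, so Q* = 4.6667 and P* = 49 - 5(4.6667) = 25.6667.
CS is the area between the demand curve and P* from 0 to Q*: (1/2)(4.6667)(23.3333) = 54.4444.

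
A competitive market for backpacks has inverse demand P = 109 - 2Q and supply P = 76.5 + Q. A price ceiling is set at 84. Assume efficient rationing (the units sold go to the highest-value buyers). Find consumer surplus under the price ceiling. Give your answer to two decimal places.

Without the control, 109 - 2Q = 76.5 + Q so Q* = 10.8333 and P* = 87.3333.
At the ceiling price 84, quantity supplied is (84 - 76.5)/1 = 7.5; supply is the short side, so Q = 7.5 trades at P = 84.
The demand price at Q = 7.5 is 94. CS is the trapezoid between demand and 84 over [0, 7.5]: (1/2)[(109 - 84) + (94 - 84)](7.5) = 131.25.

131.25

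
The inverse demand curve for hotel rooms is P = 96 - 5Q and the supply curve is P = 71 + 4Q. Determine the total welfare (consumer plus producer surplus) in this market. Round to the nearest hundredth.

Setting demand equal to supply, 25 = 9Q, so Q* = 2.7778 and P* = 82.1111.
Total surplus is the full triangle between the curves from 0 to Q*: (1/2)(2.7778)(96 - 71) = 34.7222.

34.72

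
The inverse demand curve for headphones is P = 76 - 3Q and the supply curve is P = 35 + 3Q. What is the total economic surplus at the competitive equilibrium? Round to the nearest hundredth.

140.08

Setting demand equal to supply, 41 = 6Q, so Q* = 6.8333 and P* = 55.5.
CS = (1/2)(6.8333)(20.5) = 70.0417 and PS = (1/2)(6.8333)(20.5) = 70.0417, so total surplus = 140.0833.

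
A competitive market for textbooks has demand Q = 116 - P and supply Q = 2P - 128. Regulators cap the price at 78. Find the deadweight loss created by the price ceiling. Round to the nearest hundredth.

Rewriting demand in inverse form: P = 116 - Q.
Rewriting supply in inverse form: P = 64 + 0.5Q.
Free-market equilibrium: 116 - Q = 64 + 0.5Q gives Q* = 34.6667, P* = 81.3333.
At the ceiling price 78, quantity supplied is (78 - 64)/0.5 = 28; supply is the short side, so Q = 28 trades at P = 78.
The lost-trades triangle has base Q* - 28 = 6.6667 and height equal to the gap between the curves at Q = 28, which is 88 - 78 = 10. DWL = (1/2)(6.6667)(10) = 33.3333.

33.33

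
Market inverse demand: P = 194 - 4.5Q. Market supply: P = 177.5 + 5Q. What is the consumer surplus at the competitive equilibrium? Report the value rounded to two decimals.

Equilibrium: 194 - 4.5Q = 177.5 + 5Q, so Q* = 1.7368 and P* = 186.1842.
The demand choke price is 194, so CS = (1/2)(Q*)(194 - P*) = (1/2)(1.7368)(7.8158) = 6.7874.

6.79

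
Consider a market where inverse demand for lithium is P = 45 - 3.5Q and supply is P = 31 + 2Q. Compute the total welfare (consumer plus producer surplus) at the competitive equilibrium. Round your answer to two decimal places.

Equilibrium: 45 - 3.5Q = 31 + 2Q, so Q* = 2.5455 and P* = 36.0909.
Total surplus is the full triangle between the curves from 0 to Q*: (1/2)(2.5455)(45 - 31) = 17.8182.

17.82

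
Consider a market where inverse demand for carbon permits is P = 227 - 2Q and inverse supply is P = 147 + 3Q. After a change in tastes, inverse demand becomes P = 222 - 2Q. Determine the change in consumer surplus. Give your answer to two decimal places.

Initial equilibrium: Q_0 = 16, P_0 = 195; CS_0 = (1/2)(16)(32) = 256, PS_0 = (1/2)(16)(48) = 384.
New equilibrium: 222 - 2Q = 147 + 3Q gives Q_1 = 15, P_1 = 192; CS_1 = 225, PS_1 = 337.5.
Change in consumer surplus = 225 - 256 = -31.

-31.00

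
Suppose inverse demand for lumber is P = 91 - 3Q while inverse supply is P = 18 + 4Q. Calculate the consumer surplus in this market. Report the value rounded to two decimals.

163.13

Set 91 - 3Q = 18 + 4Q, which gives 73 = 7Q, so Q* = 10.4286 and P* = 91 - 3(10.4286) = 59.7143.
CS is the area between the demand curve and P* from 0 to Q*: (1/2)(10.4286)(31.2857) = 163.1327.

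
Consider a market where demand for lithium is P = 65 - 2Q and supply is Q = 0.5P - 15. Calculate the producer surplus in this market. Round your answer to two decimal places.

76.56

Rewriting supply in inverse form: P = 30 + 2Q.
Set 65 - 2Q = 30 + 2Q, which gives 35 = 4Q, so Q* = 8.75 and P* = 65 - 2(8.75) = 47.5.
The supply curve's price intercept is 30, so PS = (1/2)(Q*)(P* - 30) = (1/2)(8.75)(17.5) = 76.5625.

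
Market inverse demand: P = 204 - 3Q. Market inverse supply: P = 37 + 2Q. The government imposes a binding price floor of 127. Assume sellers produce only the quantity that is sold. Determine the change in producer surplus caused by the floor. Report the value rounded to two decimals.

Without the control, 204 - 3Q = 37 + 2Q so Q* = 33.4 and P* = 103.8.
At P = 127, buyers demand (204 - 127)/3 = 25.6667 while sellers would supply more, so the quantity traded is 25.6667 at price 127.
PS goes from (1/2)(33.4)(66.8) = 1115.56 to 1651.2222 (computed as (127 - 37)(25.6667) - (1/2)(2)(25.6667)^2), a change of 535.6622.

535.66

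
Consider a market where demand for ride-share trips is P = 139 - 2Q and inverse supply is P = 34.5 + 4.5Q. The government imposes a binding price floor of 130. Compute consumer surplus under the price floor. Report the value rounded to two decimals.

20.25

Free-market equilibrium: 139 - 2Q = 34.5 + 4.5Q gives Q* = 16.0769, P* = 106.8462.
At P = 130, buyers demand (139 - 130)/2 = 4.5 while sellers would supply more, so the quantity traded is 4.5 at price 130.
CS is the triangle under demand above 130: (1/2)(4.5)(139 - 130) = 20.25.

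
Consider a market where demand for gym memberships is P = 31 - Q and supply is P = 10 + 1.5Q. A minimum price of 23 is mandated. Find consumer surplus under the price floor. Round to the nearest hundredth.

32.00

Without the control, 31 - Q = 10 + 1.5Q so Q* = 8.4 and P* = 22.6.
At the floor price 23, quantity demanded is (31 - 23)/1 = 8; demand is the short side, so Q = 8 trades at P = 23.
CS is the triangle under demand above 23: (1/2)(8)(31 - 23) = 32.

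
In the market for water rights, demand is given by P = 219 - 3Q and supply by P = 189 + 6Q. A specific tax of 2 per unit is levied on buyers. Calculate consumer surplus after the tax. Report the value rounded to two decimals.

14.52

Pre-tax equilibrium: 219 - 3Q = 189 + 6Q gives Q* = 3.3333, P* = 209.
With the tax, buyers' net willingness to pay falls by 2: (219 - 2) - 3Q = 189 + 6Q, so Q_t = 3.1111. Buyers pay P_b = 209.6667; sellers receive P_s = P_b - 2 = 207.6667.
CS = (1/2)(Q_t)(219 - P_b) = (1/2)(3.1111)(9.3333) = 14.5185.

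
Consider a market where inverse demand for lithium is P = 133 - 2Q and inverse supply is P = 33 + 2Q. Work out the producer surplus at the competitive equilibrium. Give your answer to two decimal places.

Equilibrium: 133 - 2Q = 33 + 2Q, so Q* = 25 and P* = 83.
The supply curve's price intercept is 33, so PS = (1/2)(Q*)(P* - 33) = (1/2)(25)(50) = 625.

625.00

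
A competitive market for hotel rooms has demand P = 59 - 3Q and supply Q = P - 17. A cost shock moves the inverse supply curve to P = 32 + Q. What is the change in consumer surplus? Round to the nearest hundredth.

Rewriting supply in inverse form: P = 17 + Q.
Initial equilibrium: Q_0 = 10.5, P_0 = 27.5; CS_0 = (1/2)(10.5)(31.5) = 165.375, PS_0 = (1/2)(10.5)(10.5) = 55.125.
New equilibrium: 59 - 3Q = 32 + Q gives Q_1 = 6.75, P_1 = 38.75; CS_1 = 68.3438, PS_1 = 22.7812.
Change in consumer surplus = 68.3438 - 165.375 = -97.0312.

-97.03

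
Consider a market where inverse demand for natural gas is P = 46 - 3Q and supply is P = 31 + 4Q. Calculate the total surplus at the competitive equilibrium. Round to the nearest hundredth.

16.07

Setting demand equal to supply, 15 = 7Q, so Q* = 2.1429 and P* = 39.5714.
CS = (1/2)(2.1429)(6.4286) = 6.8878 and PS = (1/2)(2.1429)(8.5714) = 9.1837, so total surplus = 16.0714.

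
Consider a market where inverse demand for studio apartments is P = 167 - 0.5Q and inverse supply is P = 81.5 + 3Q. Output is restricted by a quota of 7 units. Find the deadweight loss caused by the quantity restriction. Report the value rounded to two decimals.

531.57

Without the quota, 167 - 0.5Q = 81.5 + 3Q gives Q* = 24.4286.
At Q = 7 the demand price is 167 - 0.5(7) = 163.5 and the supply price is 81.5 + 3(7) = 102.5.
DWL = (1/2)(gap between curves at 7) x (Q* - 7) = (1/2)(61)(17.4286) = 531.5714.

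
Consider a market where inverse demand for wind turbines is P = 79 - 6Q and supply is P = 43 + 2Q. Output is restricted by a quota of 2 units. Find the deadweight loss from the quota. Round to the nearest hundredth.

Without the quota, 79 - 6Q = 43 + 2Q gives Q* = 4.5.
At Q = 2 the demand price is 79 - 6(2) = 67 and the supply price is 43 + 2(2) = 47.
Deadweight loss is the triangle between the curves from 2 to 4.5: (1/2)(67 - 47)(4.5 - 2) = 25.

25.00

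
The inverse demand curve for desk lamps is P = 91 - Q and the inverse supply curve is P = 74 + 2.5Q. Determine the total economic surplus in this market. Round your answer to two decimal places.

41.29

Set 91 - Q = 74 + 2.5Q, which gives 17 = 3.5Q, so Q* = 4.8571 and P* = 91 - (4.8571) = 86.1429.
CS = (1/2)(4.8571)(4.8571) = 11.7959 and PS = (1/2)(4.8571)(12.1429) = 29.4898, so total surplus = 41.2857.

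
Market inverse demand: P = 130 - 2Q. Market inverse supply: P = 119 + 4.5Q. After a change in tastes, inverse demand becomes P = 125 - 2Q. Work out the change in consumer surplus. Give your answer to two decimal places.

-2.01

Initial equilibrium: Q_0 = 1.6923, P_0 = 126.6154; CS_0 = (1/2)(1.6923)(3.3846) = 2.8639, PS_0 = (1/2)(1.6923)(7.6154) = 6.4438.
New equilibrium: 125 - 2Q = 119 + 4.5Q gives Q_1 = 0.9231, P_1 = 123.1538; CS_1 = 0.8521, PS_1 = 1.9172.
Change in consumer surplus = 0.8521 - 2.8639 = -2.0118.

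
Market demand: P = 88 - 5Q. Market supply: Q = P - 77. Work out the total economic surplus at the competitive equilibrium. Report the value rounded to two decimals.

Rewriting supply in inverse form: P = 77 + Q.
Setting demand equal to supply, 11 = 6Q, so Q* = 1.8333 and P* = 78.8333.
Total surplus is the full triangle between the curves from 0 to Q*: (1/2)(1.8333)(88 - 77) = 10.0833.

10.08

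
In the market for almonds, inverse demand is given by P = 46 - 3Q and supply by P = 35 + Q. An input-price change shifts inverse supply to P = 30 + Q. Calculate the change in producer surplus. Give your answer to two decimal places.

Initial equilibrium: Q_0 = 2.75, P_0 = 37.75; CS_0 = (1/2)(2.75)(8.25) = 11.3438, PS_0 = (1/2)(2.75)(2.75) = 3.7812.
New equilibrium: 46 - 3Q = 30 + Q gives Q_1 = 4, P_1 = 34; CS_1 = 24, PS_1 = 8.
Change in producer surplus = 8 - 3.7812 = 4.2188.

4.22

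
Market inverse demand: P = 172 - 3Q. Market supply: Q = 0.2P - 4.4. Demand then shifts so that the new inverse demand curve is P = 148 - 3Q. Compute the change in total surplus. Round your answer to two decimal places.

Rewriting supply in inverse form: P = 22 + 5Q.
Initial equilibrium: Q_0 = 18.75, P_0 = 115.75; CS_0 = (1/2)(18.75)(56.25) = 527.3438, PS_0 = (1/2)(18.75)(93.75) = 878.9062.
New equilibrium: 148 - 3Q = 22 + 5Q gives Q_1 = 15.75, P_1 = 100.75; CS_1 = 372.0938, PS_1 = 620.1562.
Change in total surplus = (372.0938 + 620.1562) - (527.3438 + 878.9062) = -414.

-414.00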